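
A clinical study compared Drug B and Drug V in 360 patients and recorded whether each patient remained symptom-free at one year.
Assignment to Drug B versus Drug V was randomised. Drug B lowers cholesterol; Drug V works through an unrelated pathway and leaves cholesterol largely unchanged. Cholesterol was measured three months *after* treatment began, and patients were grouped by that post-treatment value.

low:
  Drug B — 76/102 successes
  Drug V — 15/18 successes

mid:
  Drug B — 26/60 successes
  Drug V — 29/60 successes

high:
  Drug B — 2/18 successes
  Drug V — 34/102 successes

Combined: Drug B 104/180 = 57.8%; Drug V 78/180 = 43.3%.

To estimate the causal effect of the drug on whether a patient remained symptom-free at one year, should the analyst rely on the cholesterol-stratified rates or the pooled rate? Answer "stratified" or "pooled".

The stratified and pooled comparisons disagree (Drug V wins within each cholesterol; Drug B wins overall), so the answer turns on the causal role of cholesterol.
Stratifying would compare drugs among patients the drugs themselves sorted into cholesterol groups — a form of selection on an intermediate. The unconditioned pooled rates give the total causal effect.
Pooled: Drug B 57.8% vs Drug V 43.3%; Drug B is higher overall.

pooled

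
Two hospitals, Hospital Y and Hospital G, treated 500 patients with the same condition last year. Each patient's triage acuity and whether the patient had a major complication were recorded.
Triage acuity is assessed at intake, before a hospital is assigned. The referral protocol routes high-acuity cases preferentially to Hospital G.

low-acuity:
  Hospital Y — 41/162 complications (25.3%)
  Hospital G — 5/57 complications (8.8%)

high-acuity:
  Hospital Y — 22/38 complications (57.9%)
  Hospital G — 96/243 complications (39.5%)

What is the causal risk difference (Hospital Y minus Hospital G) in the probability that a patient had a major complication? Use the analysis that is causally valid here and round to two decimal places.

+0.18

Hospital G is lower inside every triage acuity stratum but Hospital Y is lower in aggregate. Whether to stratify depends on how triage acuity relates to the hospital.
The imbalance in triage acuity arose from how patients were allocated, not from anything the hospital did; and triage acuity independently affects the outcome. The pooled gap is confounded — condition on triage acuity.
Adjusting over the population distribution of triage acuity: 0.438·(0.253−0.088) + 0.562·(0.579−0.395) = +0.176.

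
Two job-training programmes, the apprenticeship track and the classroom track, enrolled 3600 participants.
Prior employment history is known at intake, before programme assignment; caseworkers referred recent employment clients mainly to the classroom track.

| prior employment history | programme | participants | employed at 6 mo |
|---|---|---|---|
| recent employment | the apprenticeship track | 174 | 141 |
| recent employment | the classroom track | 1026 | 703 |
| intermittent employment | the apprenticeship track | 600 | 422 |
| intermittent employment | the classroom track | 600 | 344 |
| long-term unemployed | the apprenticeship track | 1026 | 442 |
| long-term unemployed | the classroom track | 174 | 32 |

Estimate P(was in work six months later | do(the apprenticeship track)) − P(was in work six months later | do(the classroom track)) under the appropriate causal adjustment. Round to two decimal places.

+0.17

The imbalance in prior employment history arose from how participants were allocated, not from anything the programme did; and prior employment history independently affects the outcome. The pooled gap is confounded — condition on prior employment history.
Adjusting over the population distribution of prior employment history: 0.333·(0.810−0.685) + 0.333·(0.703−0.573) + 0.333·(0.431−0.184) = +0.167.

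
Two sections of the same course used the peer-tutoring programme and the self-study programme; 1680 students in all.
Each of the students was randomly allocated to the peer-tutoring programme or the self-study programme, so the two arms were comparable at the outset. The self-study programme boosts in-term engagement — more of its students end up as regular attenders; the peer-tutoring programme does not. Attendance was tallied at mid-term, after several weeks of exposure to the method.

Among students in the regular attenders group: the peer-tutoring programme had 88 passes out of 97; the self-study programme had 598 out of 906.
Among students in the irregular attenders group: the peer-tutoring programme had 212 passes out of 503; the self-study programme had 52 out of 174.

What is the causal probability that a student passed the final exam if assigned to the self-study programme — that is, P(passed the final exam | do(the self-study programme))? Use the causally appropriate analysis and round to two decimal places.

0.60

Mid-term attendance here is a post-treatment variable shaped by the teaching method; conditioning on it would introduce bias rather than remove it. The overall comparison is the causal one.
So P(outcome | do(the self-study programme)) is just the pooled rate for the self-study programme: 650/1080 = 0.602.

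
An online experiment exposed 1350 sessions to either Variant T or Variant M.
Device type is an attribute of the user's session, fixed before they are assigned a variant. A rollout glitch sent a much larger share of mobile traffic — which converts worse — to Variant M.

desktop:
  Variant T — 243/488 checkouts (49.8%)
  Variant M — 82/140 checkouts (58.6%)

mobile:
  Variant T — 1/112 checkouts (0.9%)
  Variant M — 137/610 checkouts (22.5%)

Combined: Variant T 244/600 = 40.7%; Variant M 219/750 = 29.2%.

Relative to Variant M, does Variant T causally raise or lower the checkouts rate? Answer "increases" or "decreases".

decreases

Within every device type level Variant M has the higher rate, yet pooled Variant T does — Simpson's reversal.
Since device type is a pre-existing factor (not a product of the variant) and it affects the outcome on its own, it is a confounder. The stratified rates, not the pooled rate, identify the causal effect.
Within each level — desktop: 49.8% vs 58.6%; mobile: 0.9% vs 22.5% — Variant M is higher every time.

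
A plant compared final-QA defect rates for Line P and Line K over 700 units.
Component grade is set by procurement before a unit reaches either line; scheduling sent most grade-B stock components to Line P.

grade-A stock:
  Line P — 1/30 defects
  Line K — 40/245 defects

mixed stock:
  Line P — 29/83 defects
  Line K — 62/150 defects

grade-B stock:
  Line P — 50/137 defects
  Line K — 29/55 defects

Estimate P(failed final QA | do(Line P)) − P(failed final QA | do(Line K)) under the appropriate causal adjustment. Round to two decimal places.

The stratified and pooled comparisons disagree (Line P wins within each component grade; Line K wins overall), so the answer turns on the causal role of component grade.
The imbalance in component grade arose from how units were allocated, not from anything the line did; and component grade independently affects the outcome. The pooled gap is confounded — condition on component grade.
Adjusting over the population distribution of component grade: 0.393·(0.033−0.163) + 0.333·(0.349−0.413) + 0.274·(0.365−0.527) = -0.117.

-0.12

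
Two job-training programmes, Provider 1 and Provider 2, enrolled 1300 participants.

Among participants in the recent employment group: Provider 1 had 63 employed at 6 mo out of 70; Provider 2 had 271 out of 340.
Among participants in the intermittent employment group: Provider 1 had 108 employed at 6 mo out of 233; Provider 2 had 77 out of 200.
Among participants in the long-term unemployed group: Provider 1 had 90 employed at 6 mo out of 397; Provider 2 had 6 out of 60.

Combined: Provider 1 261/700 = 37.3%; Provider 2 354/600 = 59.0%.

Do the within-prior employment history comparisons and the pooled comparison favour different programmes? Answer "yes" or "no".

Within each prior employment history level (recent employment 90.0% vs 79.7%; intermittent employment 46.4% vs 38.5%; long-term unemployed 22.7% vs 10.0%), Provider 1 has the higher rate every time. Pooled: 37.3% vs 59.0% — Provider 2 has the higher rate overall. The two comparisons disagree.

yes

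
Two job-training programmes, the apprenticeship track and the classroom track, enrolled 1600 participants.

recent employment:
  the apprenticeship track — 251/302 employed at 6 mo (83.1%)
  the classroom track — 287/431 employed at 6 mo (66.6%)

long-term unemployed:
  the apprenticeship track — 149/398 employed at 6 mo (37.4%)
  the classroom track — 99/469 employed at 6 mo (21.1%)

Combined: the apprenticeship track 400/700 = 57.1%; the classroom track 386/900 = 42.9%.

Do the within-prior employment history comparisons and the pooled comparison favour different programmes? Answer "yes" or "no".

Within each prior employment history level (recent employment 83.1% vs 66.6%; long-term unemployed 37.4% vs 21.1%), the apprenticeship track has the higher rate every time. Pooled: 57.1% vs 42.9% — the apprenticeship track has the higher rate overall. They agree.

no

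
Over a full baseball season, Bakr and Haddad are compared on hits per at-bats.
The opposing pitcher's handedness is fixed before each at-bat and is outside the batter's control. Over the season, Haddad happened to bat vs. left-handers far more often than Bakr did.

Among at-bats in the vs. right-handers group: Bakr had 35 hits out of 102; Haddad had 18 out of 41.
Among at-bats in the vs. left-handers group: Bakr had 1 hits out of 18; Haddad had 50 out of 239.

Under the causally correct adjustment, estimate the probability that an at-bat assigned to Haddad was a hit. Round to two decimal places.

Here pitcher handedness is a common cause — it drives both which player a case falls under and the outcome. The crude comparison mixes populations; the stratum-specific rates are the causally relevant ones.
Standardising Haddad to the population pitcher handedness mix: 0.357·18/41 + 0.642·50/239 = 0.291.

0.29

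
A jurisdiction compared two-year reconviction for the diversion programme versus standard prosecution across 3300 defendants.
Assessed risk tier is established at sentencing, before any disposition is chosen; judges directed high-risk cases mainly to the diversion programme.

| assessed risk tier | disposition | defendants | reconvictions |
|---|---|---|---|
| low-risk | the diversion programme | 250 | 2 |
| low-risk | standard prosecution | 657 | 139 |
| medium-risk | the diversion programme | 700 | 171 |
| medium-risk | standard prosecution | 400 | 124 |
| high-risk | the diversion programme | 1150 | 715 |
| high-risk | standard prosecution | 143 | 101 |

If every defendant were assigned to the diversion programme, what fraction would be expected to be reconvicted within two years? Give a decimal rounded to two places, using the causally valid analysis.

Here assessed risk tier is a common cause — it drives both which disposition a case falls under and the outcome. The crude comparison mixes populations; the stratum-specific rates are the causally relevant ones.
Standardising the diversion programme to the population assessed risk tier mix: 0.275·2/250 + 0.333·171/700 + 0.392·715/1150 = 0.327.

0.33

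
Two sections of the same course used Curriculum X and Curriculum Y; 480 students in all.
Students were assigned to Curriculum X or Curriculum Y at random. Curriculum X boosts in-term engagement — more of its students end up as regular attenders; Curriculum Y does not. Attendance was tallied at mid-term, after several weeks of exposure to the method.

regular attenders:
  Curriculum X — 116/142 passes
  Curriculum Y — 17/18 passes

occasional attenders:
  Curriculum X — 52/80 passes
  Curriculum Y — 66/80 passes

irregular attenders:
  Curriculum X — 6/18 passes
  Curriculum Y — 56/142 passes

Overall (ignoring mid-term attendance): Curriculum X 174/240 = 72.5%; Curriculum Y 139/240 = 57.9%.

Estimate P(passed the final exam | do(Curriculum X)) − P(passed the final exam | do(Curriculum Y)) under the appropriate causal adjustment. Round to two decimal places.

+0.15

The stratified and pooled comparisons disagree (Curriculum Y wins within each mid-term attendance; Curriculum X wins overall), so the answer turns on the causal role of mid-term attendance.
Mid-term attendance is recorded after the teaching method and is itself shifted by it — it sits on the causal path from teaching method to outcome. Conditioning on a mediator would strip out part of the effect we want; the pooled comparison gives the total causal effect.
The causal difference is the pooled difference: 0.725 − 0.579 = +0.146.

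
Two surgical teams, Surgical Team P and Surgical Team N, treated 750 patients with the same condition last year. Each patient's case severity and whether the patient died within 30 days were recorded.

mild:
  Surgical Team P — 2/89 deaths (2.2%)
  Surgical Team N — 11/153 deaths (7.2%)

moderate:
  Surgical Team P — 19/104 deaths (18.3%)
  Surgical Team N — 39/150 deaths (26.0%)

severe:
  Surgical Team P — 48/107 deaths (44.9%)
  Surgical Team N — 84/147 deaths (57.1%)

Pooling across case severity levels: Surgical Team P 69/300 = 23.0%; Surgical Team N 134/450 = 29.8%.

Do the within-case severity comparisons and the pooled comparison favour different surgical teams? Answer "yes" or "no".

Within each case severity level (mild 2.2% vs 7.2%; moderate 18.3% vs 26.0%; severe 44.9% vs 57.1%), Surgical Team P has the lower rate every time. Pooled: 23.0% vs 29.8% — Surgical Team P has the lower rate overall. They agree.

no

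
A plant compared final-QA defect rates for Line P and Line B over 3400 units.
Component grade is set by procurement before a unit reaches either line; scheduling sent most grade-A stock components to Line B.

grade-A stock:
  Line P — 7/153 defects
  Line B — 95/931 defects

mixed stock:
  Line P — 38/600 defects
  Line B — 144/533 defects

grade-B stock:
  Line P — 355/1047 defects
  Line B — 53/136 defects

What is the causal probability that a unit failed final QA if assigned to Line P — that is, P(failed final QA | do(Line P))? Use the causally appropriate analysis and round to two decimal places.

The imbalance in component grade arose from how units were allocated, not from anything the line did; and component grade independently affects the outcome. The pooled gap is confounded — condition on component grade.
Standardising Line P to the population component grade mix: 0.319·7/153 + 0.333·38/600 + 0.348·355/1047 = 0.154.

0.15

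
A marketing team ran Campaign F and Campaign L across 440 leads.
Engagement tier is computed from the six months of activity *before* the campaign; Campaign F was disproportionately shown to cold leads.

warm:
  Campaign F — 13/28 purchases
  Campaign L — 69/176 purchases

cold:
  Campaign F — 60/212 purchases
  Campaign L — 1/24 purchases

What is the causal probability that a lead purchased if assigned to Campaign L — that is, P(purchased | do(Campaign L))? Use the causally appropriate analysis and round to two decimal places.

Engagement tier differs across campaigns for reasons unrelated to any effect of the campaign itself, and it separately predicts the outcome — a classic confounder. We must compare within engagement tier levels.
Standardising Campaign L to the population engagement tier mix: 0.464·69/176 + 0.536·1/24 = 0.204.

0.20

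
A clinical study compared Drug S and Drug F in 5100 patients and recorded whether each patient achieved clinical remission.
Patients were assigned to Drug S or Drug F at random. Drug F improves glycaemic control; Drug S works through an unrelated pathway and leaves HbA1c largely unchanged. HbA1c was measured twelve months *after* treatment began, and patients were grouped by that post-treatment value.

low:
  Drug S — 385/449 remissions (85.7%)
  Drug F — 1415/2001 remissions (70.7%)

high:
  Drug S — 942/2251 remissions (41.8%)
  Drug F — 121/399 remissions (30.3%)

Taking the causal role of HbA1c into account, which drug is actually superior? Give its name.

Drug F

Drug S is higher inside every HbA1c stratum but Drug F is higher in aggregate. Whether to stratify depends on how HbA1c relates to the drug.
Because the drug influences HbA1c, HbA1c is a post-treatment mediator, not a confounder. Stratifying on it would bias the estimate; the causal effect is the crude pooled difference.
Pooled: Drug S 49.1% vs Drug F 64.0%; Drug F is higher overall.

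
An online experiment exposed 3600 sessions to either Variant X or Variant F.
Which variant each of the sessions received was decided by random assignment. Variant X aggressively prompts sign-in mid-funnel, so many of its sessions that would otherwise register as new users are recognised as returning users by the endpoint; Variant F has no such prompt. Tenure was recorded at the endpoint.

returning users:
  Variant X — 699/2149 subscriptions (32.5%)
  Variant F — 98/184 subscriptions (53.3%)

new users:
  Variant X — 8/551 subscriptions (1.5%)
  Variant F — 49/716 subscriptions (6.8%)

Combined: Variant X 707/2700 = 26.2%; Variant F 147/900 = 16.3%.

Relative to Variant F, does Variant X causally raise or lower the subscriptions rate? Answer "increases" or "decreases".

increases

User tenure is downstream of the variant. One should not condition on a consequence of treatment, so the overall rates are the right comparison.
Pooled: Variant X 26.2% vs Variant F 16.3%; Variant X is higher overall.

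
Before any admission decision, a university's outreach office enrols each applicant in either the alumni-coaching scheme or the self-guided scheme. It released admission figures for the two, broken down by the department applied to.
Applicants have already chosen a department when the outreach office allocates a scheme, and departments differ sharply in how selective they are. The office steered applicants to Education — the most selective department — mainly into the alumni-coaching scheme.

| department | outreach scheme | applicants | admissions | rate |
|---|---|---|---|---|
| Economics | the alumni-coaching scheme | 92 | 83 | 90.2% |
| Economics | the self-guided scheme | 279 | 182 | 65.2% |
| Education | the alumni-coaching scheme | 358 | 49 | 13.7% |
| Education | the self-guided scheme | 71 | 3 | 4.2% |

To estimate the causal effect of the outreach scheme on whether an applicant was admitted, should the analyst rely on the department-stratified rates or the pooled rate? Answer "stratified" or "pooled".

stratified

Department is set before the outreach scheme has any effect — it is not caused by the outreach scheme — and it independently drives the outcome. That makes it a confounder, so the causal comparison is within department levels.
Within each level — Economics: 90.2% vs 65.2%; Education: 13.7% vs 4.2% — the alumni-coaching scheme is higher every time.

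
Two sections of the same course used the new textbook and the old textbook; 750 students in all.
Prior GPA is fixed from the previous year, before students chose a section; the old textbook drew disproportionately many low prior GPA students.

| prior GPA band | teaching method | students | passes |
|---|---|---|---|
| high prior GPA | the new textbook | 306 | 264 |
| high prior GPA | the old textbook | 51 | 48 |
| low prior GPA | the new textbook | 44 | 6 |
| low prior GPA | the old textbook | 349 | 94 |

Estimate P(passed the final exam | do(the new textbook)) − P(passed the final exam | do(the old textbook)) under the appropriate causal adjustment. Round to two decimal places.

-0.11

the old textbook is higher inside every prior GPA band stratum but the new textbook is higher in aggregate. Whether to stratify depends on how prior GPA band relates to the teaching method.
The imbalance in prior GPA band arose from how students were allocated, not from anything the teaching method did; and prior GPA band independently affects the outcome. The pooled gap is confounded — condition on prior GPA band.
Adjusting over the population distribution of prior GPA band: 0.476·(0.863−0.941) + 0.524·(0.136−0.269) = -0.107.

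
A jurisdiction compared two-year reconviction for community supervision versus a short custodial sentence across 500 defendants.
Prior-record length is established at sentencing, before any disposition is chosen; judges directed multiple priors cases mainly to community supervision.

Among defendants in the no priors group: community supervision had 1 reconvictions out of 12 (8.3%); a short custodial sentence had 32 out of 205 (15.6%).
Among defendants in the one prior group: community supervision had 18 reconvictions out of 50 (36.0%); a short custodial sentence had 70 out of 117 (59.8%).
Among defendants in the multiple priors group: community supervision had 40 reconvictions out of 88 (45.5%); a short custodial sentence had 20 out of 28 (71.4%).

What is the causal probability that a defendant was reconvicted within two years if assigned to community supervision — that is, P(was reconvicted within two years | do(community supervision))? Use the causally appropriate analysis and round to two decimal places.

Within every prior-record length level community supervision has the lower rate, yet pooled a short custodial sentence does — Simpson's reversal.
Since prior-record length is a pre-existing factor (not a product of the disposition) and it affects the outcome on its own, it is a confounder. The stratified rates, not the pooled rate, identify the causal effect.
Standardising community supervision to the population prior-record length mix: 0.434·1/12 + 0.334·18/50 + 0.232·40/88 = 0.262.

0.26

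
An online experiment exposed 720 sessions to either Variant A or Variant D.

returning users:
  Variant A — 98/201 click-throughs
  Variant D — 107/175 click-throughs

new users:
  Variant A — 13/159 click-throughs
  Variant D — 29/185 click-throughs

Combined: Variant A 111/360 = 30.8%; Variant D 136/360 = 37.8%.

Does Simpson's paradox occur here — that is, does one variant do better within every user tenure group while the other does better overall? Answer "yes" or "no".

Within each user tenure level (returning users 48.8% vs 61.1%; new users 8.2% vs 15.7%), Variant D has the higher rate every time. Pooled: 30.8% vs 37.8% — Variant D has the higher rate overall. They agree.

no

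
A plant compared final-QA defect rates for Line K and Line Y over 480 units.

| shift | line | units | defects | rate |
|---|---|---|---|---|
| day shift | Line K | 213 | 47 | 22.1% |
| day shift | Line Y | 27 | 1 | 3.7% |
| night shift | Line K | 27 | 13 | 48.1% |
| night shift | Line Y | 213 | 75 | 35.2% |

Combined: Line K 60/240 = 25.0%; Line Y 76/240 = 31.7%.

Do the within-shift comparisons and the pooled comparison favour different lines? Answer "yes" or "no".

yes

Within each shift level (day shift 22.1% vs 3.7%; night shift 48.1% vs 35.2%), Line Y has the lower rate every time. Pooled: 25.0% vs 31.7% — Line K has the lower rate overall. The two comparisons disagree.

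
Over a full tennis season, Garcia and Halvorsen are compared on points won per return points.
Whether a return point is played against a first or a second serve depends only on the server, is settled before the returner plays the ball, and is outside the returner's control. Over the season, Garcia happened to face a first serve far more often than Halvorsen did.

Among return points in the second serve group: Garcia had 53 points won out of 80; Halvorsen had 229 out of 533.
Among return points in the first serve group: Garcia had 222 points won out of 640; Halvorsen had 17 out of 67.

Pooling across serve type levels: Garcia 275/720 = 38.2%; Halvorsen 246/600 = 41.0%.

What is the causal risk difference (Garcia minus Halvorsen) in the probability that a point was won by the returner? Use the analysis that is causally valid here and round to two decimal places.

Here serve type is a common cause — it drives both which player a case falls under and the outcome. The crude comparison mixes populations; the stratum-specific rates are the causally relevant ones.
Adjusting over the population distribution of serve type: 0.464·(0.662−0.430) + 0.536·(0.347−0.254) = +0.158.

+0.16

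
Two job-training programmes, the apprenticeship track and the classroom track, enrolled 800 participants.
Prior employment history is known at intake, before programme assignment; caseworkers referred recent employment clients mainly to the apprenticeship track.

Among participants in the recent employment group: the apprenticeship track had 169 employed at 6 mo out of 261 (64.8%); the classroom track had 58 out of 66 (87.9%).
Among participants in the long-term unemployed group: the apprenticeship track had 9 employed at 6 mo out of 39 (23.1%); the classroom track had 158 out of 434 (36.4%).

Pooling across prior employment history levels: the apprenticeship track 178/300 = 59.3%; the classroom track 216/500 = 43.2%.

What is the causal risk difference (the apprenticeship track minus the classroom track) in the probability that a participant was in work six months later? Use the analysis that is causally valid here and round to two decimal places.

The prior employment history-specific comparison favours the classroom track throughout, but the pooled figures favour the apprenticeship track. The question is whether to condition on prior employment history.
Prior employment history is set before the programme has any effect — it is not caused by the programme — and it independently drives the outcome. That makes it a confounder, so the causal comparison is within prior employment history levels.
Adjusting over the population distribution of prior employment history: 0.409·(0.648−0.879) + 0.591·(0.231−0.364) = -0.173.

-0.17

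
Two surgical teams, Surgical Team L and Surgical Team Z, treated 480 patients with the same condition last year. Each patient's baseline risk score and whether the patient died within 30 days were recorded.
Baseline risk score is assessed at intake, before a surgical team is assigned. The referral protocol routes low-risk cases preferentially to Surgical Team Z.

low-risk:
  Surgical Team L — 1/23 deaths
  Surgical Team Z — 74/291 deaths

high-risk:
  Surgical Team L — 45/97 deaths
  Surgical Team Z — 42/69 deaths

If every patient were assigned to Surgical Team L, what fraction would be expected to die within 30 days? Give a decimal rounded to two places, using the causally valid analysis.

The baseline risk score-specific comparison favours Surgical Team L throughout, but the pooled figures favour Surgical Team Z. The question is whether to condition on baseline risk score.
Nothing the surgical team does changes baseline risk score; the imbalance is an allocation artefact. With baseline risk score also predicting the outcome, the pooled figure is confounded, and the within-stratum comparison is the causal one.
Standardising Surgical Team L to the population baseline risk score mix: 0.654·1/23 + 0.346·45/97 = 0.189.

0.19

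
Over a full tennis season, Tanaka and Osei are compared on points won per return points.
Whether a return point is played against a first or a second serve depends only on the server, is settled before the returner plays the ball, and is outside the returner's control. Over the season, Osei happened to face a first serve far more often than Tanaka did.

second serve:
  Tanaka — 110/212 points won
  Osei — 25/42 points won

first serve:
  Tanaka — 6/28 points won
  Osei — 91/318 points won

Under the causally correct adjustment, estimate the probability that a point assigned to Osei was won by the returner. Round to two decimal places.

The serve type-specific comparison favours Osei throughout, but the pooled figures favour Tanaka. The question is whether to condition on serve type.
Nothing the player does changes serve type; the imbalance is an allocation artefact. With serve type also predicting the outcome, the pooled figure is confounded, and the within-stratum comparison is the causal one.
Standardising Osei to the population serve type mix: 0.423·25/42 + 0.577·91/318 = 0.417.

0.42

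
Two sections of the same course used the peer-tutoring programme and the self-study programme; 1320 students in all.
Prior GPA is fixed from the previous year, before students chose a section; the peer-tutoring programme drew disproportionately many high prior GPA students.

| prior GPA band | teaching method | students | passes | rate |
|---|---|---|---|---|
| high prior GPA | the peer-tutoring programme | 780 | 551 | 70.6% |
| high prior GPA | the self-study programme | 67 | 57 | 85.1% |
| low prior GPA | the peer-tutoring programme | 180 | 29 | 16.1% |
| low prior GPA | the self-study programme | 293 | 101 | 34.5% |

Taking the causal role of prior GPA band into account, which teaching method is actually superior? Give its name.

the self-study programme

the self-study programme is higher inside every prior GPA band stratum but the peer-tutoring programme is higher in aggregate. Whether to stratify depends on how prior GPA band relates to the teaching method.
Prior GPA band satisfies the back-door criterion: it is not a descendant of the teaching method, and it blocks the spurious path from teaching method to outcome. Adjusting for it (i.e., using the within-prior GPA band rates) gives the causal effect.
Within each level — high prior GPA: 70.6% vs 85.1%; low prior GPA: 16.1% vs 34.5% — the self-study programme is higher every time.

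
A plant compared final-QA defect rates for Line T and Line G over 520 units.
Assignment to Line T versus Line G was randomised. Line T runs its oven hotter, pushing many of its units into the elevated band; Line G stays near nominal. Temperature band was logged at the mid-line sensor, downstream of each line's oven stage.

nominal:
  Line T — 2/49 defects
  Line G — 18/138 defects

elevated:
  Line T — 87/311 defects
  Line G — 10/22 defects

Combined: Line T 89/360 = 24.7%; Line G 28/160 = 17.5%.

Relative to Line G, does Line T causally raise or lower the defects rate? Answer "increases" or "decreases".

In-process temperature band is recorded after the line and is itself shifted by it — it sits on the causal path from line to outcome. Conditioning on a mediator would strip out part of the effect we want; the pooled comparison gives the total causal effect.
Pooled: Line T 24.7% vs Line G 17.5%; Line G is lower overall.

increases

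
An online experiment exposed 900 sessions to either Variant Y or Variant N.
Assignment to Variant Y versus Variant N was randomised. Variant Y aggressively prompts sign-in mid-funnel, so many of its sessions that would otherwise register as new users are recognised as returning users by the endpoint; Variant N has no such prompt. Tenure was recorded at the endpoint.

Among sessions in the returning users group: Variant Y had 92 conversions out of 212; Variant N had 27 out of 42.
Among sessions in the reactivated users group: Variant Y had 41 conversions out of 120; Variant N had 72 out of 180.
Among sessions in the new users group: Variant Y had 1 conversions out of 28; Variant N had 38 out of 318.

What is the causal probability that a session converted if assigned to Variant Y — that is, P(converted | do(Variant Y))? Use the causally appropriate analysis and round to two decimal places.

0.37

User tenure here is a post-treatment variable shaped by the variant; conditioning on it would introduce bias rather than remove it. The overall comparison is the causal one.
So P(outcome | do(Variant Y)) is just the pooled rate for Variant Y: 134/360 = 0.372.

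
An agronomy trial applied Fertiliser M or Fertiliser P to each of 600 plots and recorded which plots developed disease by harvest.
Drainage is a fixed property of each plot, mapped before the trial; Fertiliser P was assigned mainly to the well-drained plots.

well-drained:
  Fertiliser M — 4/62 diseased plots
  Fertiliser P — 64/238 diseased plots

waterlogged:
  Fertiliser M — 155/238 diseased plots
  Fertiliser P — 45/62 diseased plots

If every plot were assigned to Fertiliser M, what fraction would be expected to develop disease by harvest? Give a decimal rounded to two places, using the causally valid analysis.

0.36

Field drainage satisfies the back-door criterion: it is not a descendant of the fertiliser, and it blocks the spurious path from fertiliser to outcome. Adjusting for it (i.e., using the within-field drainage rates) gives the causal effect.
Standardising Fertiliser M to the population field drainage mix: 0.500·4/62 + 0.500·155/238 = 0.358.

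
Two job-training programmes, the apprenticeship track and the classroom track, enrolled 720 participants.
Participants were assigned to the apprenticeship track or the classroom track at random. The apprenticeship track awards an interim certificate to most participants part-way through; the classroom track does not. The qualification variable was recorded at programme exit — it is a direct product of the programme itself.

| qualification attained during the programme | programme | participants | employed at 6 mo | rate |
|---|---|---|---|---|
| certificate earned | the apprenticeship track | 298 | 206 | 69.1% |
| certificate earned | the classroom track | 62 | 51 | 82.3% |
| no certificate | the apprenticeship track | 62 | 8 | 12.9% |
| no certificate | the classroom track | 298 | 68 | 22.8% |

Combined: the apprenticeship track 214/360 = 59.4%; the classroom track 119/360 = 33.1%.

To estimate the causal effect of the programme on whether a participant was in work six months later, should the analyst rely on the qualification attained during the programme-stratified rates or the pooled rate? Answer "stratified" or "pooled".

Stratifying would compare programmes among participants the programmes themselves sorted into qualification attained during the programme groups — a form of selection on an intermediate. The unconditioned pooled rates give the total causal effect.
Pooled: the apprenticeship track 59.4% vs the classroom track 33.1%; the apprenticeship track is higher overall.

pooled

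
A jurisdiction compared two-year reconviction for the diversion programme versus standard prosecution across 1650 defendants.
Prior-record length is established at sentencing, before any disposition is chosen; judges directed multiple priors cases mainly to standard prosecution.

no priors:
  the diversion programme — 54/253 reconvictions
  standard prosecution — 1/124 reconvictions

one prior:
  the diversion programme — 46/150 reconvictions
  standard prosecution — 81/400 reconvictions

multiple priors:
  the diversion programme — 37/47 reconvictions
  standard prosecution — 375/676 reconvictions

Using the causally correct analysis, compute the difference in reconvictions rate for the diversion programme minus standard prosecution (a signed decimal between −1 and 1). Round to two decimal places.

+0.18

Since prior-record length is a pre-existing factor (not a product of the disposition) and it affects the outcome on its own, it is a confounder. The stratified rates, not the pooled rate, identify the causal effect.
Adjusting over the population distribution of prior-record length: 0.228·(0.213−0.008) + 0.333·(0.307−0.203) + 0.438·(0.787−0.555) = +0.184.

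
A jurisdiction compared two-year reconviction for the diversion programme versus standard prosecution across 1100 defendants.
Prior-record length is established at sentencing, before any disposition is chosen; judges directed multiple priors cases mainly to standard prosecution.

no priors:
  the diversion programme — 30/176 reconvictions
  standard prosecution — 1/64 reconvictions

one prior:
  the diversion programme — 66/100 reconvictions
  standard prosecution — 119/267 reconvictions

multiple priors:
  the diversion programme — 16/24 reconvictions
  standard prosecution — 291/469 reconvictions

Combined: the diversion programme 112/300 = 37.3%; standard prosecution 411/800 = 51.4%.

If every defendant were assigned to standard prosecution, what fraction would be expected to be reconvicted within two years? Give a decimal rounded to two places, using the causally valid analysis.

Prior-record length differs across dispositions for reasons unrelated to any effect of the disposition itself, and it separately predicts the outcome — a classic confounder. We must compare within prior-record length levels.
Standardising standard prosecution to the population prior-record length mix: 0.218·1/64 + 0.334·119/267 + 0.448·291/469 = 0.430.

0.43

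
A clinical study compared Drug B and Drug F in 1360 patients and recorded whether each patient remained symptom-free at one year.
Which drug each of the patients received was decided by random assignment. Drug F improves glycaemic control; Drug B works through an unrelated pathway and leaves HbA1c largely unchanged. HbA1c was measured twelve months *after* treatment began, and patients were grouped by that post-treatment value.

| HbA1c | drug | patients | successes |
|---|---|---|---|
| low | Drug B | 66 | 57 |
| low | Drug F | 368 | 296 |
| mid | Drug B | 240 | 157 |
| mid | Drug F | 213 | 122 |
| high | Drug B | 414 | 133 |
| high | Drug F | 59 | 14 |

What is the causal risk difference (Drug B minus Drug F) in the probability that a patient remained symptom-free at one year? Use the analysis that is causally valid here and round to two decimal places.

-0.19

HbA1c lies on the pathway drug → HbA1c → outcome, so adjusting for it blocks the indirect effect. For the total causal effect of drug, use the unadjusted pooled rates.
The causal difference is the pooled difference: 0.482 − 0.675 = -0.193.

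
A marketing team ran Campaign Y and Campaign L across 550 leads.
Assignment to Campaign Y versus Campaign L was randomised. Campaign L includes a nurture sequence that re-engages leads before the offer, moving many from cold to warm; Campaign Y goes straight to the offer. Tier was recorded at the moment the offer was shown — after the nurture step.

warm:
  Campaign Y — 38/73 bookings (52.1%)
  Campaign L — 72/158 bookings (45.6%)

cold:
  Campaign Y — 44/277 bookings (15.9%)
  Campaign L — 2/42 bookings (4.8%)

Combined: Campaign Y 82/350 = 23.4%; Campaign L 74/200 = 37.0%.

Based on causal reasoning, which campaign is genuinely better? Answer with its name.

The stratified and pooled comparisons disagree (Campaign Y wins within each engagement tier; Campaign L wins overall), so the answer turns on the causal role of engagement tier.
The distribution of engagement tier is itself part of what the campaign does — it is an intermediate outcome. Holding it fixed would remove that part of the effect; the total effect is the pooled difference.
Pooled: Campaign Y 23.4% vs Campaign L 37.0%; Campaign L is higher overall.

Campaign L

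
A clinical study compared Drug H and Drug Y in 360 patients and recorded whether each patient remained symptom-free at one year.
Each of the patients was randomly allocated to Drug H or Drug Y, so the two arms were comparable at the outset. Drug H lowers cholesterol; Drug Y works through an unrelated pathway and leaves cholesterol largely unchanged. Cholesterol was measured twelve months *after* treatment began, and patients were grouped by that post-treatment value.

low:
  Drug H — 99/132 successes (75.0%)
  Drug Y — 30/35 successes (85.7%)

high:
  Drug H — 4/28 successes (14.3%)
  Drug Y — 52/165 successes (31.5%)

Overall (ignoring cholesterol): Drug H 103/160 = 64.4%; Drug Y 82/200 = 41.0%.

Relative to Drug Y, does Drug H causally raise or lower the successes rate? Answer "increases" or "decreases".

The cholesterol-specific comparison favours Drug Y throughout, but the pooled figures favour Drug H. The question is whether to condition on cholesterol.
Cholesterol is downstream of the drug. One should not condition on a consequence of treatment, so the overall rates are the right comparison.
Pooled: Drug H 64.4% vs Drug Y 41.0%; Drug H is higher overall.

increases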